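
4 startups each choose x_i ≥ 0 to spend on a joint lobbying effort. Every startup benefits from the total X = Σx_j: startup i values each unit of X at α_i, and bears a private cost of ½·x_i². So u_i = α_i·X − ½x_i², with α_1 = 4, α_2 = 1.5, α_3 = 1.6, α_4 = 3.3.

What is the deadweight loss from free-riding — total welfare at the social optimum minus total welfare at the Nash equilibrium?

Startup i's FOC: ∂u_i/∂x_i = α_i − x_i = 0, so x_i* = α_i.
NE contributions = (4, 1.5, 1.6, 3.3); X = 10.4.
W^NE = (Σα)·X − ½Σα_i² = 10.4² − ½·31.7 = 92.31.
Planner sets x_i = Σα_j = 10.4 for every i, so X^SO = 4·10.4 = 41.6.
W^SO = (Σα)·X^SO − ½·4·(Σα)² = (4/2)·10.4² = 216.32.
Deadweight loss = W^SO − W^NE = 124.01.

124.01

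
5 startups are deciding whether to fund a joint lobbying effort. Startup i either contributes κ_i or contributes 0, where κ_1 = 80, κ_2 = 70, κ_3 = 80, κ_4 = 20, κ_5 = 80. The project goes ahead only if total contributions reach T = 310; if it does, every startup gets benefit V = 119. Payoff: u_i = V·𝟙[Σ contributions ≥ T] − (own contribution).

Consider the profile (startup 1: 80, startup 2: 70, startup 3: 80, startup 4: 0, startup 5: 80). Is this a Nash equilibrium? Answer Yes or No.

Yes

Total = 310 ≥ 310: provided.
Startup 1 (pledges 80, payoff 39): dropping to 0 → total 230, payoff 0. No gain.
Startup 2 (pledges 70, payoff 49): dropping to 0 → total 240, payoff 0. No gain.
Startup 3 (pledges 80, payoff 39): dropping to 0 → total 230, payoff 0. No gain.
Startup 4 (pledges 0, payoff 119): pledging 20 → total 330, payoff 99. No gain.
Startup 5 (pledges 80, payoff 39): dropping to 0 → total 230, payoff 0. No gain.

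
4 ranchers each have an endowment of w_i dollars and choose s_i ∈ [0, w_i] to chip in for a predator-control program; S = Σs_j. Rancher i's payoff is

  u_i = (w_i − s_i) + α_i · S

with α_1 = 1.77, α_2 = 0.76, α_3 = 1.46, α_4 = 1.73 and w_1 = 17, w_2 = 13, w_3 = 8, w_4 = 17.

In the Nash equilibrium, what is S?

42

∂u_i/∂s_i = α_i − 1, so rancher i contributes w_i if α_i > 1, else 0.
α_i > 1 for i ∈ {1, 3, 4}; NE contributions (17, 0, 8, 17), S = 42.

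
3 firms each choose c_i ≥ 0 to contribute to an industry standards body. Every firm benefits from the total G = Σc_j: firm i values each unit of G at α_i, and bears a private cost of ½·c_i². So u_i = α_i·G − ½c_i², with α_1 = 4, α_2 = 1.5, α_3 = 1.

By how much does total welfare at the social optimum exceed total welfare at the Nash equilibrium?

Firm i's FOC: ∂u_i/∂c_i = α_i − c_i = 0, so c_i* = α_i.
NE contributions = (4, 1.5, 1); G = 6.5.
W^NE = (Σα)·G − ½Σα_i² = 6.5² − ½·19.25 = 32.625.
Planner sets c_i = Σα_j = 6.5 for every i, so G^SO = 3·6.5 = 19.5.
W^SO = (Σα)·G^SO − ½·3·(Σα)² = (3/2)·6.5² = 63.375.
Deadweight loss = W^SO − W^NE = 30.75.

30.75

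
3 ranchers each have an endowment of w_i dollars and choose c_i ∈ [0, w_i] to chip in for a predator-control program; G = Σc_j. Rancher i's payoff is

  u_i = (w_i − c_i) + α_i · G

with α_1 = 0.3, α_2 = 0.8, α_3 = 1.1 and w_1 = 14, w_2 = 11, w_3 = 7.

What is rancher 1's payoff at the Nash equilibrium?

∂u_i/∂c_i = α_i − 1, so rancher i contributes w_i if α_i > 1, else 0.
α_i > 1 for i ∈ {3}; NE contributions (0, 0, 7), G = 7.
u_1 = (14 − 0) + 0.3·7 = 16.1.

16.1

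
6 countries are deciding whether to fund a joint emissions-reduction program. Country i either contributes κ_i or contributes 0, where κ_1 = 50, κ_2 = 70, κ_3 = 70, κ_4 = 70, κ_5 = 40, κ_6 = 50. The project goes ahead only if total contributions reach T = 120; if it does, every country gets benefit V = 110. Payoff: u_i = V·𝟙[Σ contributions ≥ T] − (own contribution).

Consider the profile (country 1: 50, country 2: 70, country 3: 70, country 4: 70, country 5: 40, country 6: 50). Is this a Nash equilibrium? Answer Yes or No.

Total = 350 ≥ 120: provided.
Country 1 (pledges 50, payoff 60): dropping to 0 → total 300, payoff 110. Profitable deviation.

No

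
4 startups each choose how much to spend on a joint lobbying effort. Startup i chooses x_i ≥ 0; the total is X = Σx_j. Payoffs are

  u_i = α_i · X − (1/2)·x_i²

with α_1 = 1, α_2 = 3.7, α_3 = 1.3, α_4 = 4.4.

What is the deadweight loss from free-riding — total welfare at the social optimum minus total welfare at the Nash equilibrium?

126.03

Startup i's FOC: ∂u_i/∂x_i = α_i − x_i = 0, so x_i* = α_i.
NE contributions = (1, 3.7, 1.3, 4.4); X = 10.4.
W^NE = (Σα)·X − ½Σα_i² = 10.4² − ½·35.74 = 90.29.
Planner sets x_i = Σα_j = 10.4 for every i, so X^SO = 4·10.4 = 41.6.
W^SO = (Σα)·X^SO − ½·4·(Σα)² = (4/2)·10.4² = 216.32.
Deadweight loss = W^SO − W^NE = 126.03.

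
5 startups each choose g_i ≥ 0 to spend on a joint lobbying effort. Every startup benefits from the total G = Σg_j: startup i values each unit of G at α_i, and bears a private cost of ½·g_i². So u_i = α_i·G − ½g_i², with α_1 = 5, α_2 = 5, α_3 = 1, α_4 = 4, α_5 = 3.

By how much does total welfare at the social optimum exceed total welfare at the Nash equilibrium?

524

Startup i's FOC: ∂u_i/∂g_i = α_i − g_i = 0, so g_i* = α_i.
NE contributions = (5, 5, 1, 4, 3); G = 18.
W^NE = (Σα)·G − ½Σα_i² = 18² − ½·76 = 286.
Planner sets g_i = Σα_j = 18 for every i, so G^SO = 5·18 = 90.
W^SO = (Σα)·G^SO − ½·5·(Σα)² = (5/2)·18² = 810.
Deadweight loss = W^SO − W^NE = 524.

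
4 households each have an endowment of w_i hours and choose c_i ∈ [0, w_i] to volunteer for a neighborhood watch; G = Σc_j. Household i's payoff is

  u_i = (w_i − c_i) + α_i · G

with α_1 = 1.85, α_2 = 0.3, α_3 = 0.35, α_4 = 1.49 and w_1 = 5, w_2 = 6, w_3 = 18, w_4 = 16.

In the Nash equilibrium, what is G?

21

∂u_i/∂c_i = α_i − 1, so household i contributes w_i if α_i > 1, else 0.
α_i > 1 for i ∈ {1, 4}; NE contributions (5, 0, 0, 16), G = 21.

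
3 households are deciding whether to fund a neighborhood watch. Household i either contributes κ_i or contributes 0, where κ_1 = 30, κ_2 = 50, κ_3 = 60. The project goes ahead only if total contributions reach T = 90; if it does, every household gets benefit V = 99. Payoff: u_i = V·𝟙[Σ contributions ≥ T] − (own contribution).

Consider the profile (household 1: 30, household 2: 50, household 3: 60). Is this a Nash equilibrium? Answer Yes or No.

No

Total = 140 ≥ 90: provided.
Household 1 (pledges 30, payoff 69): dropping to 0 → total 110, payoff 99. Profitable deviation.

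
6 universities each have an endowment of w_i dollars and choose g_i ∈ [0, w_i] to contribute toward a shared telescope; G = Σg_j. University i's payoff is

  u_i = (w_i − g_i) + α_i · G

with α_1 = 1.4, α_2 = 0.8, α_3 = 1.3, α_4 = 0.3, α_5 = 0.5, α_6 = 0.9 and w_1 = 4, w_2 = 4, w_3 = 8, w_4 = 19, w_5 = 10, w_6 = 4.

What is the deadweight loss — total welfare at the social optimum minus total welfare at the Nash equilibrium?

∂u_i/∂g_i = α_i − 1, so university i contributes w_i if α_i > 1, else 0.
α_i > 1 for i ∈ {1, 3}; NE contributions (4, 0, 8, 0, 0, 0), G = 12.
W^NE = Σw_i − G^NE + (Σα_i)·G^NE = 49 + 4.2·12 = 99.4.
Planner: ∂(Σu_j)/∂g_i = Σα_j − 1 = 4.2 > 0, so everyone contributes w_i; G^SO = 49, W^SO = 49 + 4.2·49 = 254.8.
Deadweight loss = 155.4.

155.4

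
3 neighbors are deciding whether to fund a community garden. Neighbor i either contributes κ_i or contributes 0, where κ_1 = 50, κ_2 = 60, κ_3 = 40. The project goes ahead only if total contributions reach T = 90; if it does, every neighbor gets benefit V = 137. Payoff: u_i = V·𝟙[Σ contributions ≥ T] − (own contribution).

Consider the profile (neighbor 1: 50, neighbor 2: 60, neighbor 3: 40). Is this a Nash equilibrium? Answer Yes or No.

Total = 150 ≥ 90: provided.
Neighbor 1 (pledges 50, payoff 87): dropping to 0 → total 100, payoff 137. Profitable deviation.

No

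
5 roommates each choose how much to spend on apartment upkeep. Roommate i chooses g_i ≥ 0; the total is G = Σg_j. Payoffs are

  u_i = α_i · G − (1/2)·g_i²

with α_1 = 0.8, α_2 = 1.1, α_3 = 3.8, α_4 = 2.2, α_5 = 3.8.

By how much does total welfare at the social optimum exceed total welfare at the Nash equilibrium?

Roommate i's FOC: ∂u_i/∂g_i = α_i − g_i = 0, so g_i* = α_i.
NE contributions = (0.8, 1.1, 3.8, 2.2, 3.8); G = 11.7.
W^NE = (Σα)·G − ½Σα_i² = 11.7² − ½·35.57 = 119.105.
Planner sets g_i = Σα_j = 11.7 for every i, so G^SO = 5·11.7 = 58.5.
W^SO = (Σα)·G^SO − ½·5·(Σα)² = (5/2)·11.7² = 342.225.
Deadweight loss = W^SO − W^NE = 223.12.

223.12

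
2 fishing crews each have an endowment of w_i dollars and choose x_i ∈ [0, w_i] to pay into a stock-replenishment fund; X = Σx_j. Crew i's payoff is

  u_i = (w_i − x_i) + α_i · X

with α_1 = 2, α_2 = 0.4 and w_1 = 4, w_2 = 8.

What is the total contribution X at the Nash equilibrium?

∂u_i/∂x_i = α_i − 1, so crew i contributes w_i if α_i > 1, else 0.
α_i > 1 for i ∈ {1}; NE contributions (4, 0), X = 4.

4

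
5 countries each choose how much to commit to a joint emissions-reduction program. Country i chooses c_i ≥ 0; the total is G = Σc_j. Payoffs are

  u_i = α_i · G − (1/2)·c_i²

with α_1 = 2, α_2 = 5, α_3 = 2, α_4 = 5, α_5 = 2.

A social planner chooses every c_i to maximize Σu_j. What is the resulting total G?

80

Planner FOC: ∂(Σu_j)/∂c_i = (Σα_j) − c_i = 0, so c_i^SO = Σα_j = 16 for every i; G^SO = 80.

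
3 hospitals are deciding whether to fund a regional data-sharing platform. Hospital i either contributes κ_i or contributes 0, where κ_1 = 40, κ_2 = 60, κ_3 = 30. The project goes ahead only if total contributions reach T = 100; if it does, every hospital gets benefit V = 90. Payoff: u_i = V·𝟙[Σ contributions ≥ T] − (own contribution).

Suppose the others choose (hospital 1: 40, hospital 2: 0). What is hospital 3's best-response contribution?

Others' total = 40. Even contributing 30 gives 70 < 100: no benefit either way.
Best response: 0.

0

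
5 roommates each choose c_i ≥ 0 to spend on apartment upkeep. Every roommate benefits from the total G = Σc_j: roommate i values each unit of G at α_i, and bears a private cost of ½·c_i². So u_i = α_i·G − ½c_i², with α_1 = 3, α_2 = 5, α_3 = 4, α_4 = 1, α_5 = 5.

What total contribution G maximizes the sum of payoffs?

90

Planner FOC: ∂(Σu_j)/∂c_i = (Σα_j) − c_i = 0, so c_i^SO = Σα_j = 18 for every i; G^SO = 90.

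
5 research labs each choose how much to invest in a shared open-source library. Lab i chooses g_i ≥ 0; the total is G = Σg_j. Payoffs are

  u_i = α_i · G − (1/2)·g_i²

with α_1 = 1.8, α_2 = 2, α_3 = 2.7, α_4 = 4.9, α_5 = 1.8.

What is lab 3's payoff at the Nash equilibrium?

Lab i's FOC: ∂u_i/∂g_i = α_i − g_i = 0, so g_i* = α_i.
NE contributions = (1.8, 2, 2.7, 4.9, 1.8); G = 13.2.
u_3 = α_3·G − ½·(g_3)² = 2.7·13.2 − ½·2.7² = 31.995.

31.995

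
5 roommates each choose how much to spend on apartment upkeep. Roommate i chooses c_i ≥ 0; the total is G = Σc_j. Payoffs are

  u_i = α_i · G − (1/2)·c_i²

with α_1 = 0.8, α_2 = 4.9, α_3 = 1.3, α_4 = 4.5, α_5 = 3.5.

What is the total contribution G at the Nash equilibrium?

15

Roommate i's FOC: ∂u_i/∂c_i = α_i − c_i = 0, so c_i* = α_i.
NE contributions = (0.8, 4.9, 1.3, 4.5, 3.5); G = 15.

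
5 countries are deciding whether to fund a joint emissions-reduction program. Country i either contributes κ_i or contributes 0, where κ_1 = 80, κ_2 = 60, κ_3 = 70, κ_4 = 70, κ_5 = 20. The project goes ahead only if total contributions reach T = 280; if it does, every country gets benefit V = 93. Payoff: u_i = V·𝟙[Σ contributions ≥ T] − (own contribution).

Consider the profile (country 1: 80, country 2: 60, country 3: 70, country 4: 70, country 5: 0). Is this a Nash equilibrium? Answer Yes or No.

Total = 280 ≥ 280: provided.
Country 1 (pledges 80, payoff 13): dropping to 0 → total 200, payoff 0. No gain.
Country 2 (pledges 60, payoff 33): dropping to 0 → total 220, payoff 0. No gain.
Country 3 (pledges 70, payoff 23): dropping to 0 → total 210, payoff 0. No gain.
Country 4 (pledges 70, payoff 23): dropping to 0 → total 210, payoff 0. No gain.
Country 5 (pledges 0, payoff 93): pledging 20 → total 300, payoff 73. No gain.

Yes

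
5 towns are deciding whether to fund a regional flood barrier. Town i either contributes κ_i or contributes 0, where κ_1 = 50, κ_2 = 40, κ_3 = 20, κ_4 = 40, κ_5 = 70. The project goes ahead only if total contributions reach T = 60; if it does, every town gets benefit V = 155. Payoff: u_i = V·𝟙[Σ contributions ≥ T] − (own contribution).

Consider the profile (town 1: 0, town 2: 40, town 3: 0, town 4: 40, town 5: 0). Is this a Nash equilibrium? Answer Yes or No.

Yes

Total = 80 ≥ 60: provided.
Town 1 (pledges 0, payoff 155): pledging 50 → total 130, payoff 105. No gain.
Town 2 (pledges 40, payoff 115): dropping to 0 → total 40, payoff 0. No gain.
Town 3 (pledges 0, payoff 155): pledging 20 → total 100, payoff 135. No gain.
Town 4 (pledges 40, payoff 115): dropping to 0 → total 40, payoff 0. No gain.
Town 5 (pledges 0, payoff 155): pledging 70 → total 150, payoff 85. No gain.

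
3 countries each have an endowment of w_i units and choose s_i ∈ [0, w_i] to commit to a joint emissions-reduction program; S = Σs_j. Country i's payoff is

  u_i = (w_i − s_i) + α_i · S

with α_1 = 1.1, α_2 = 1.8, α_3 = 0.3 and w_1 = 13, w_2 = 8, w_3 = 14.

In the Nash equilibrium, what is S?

21

∂u_i/∂s_i = α_i − 1, so country i contributes w_i if α_i > 1, else 0.
α_i > 1 for i ∈ {1, 2}; NE contributions (13, 8, 0), S = 21.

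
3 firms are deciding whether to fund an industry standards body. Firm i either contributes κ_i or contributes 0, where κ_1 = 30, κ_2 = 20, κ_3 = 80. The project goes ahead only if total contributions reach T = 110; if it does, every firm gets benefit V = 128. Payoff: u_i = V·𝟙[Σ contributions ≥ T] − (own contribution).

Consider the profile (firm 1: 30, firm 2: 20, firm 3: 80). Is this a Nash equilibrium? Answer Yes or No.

No

Total = 130 ≥ 110: provided.
Firm 1 (pledges 30, payoff 98): dropping to 0 → total 100, payoff 0. No gain.
Firm 2 (pledges 20, payoff 108): dropping to 0 → total 110, payoff 128. Profitable deviation.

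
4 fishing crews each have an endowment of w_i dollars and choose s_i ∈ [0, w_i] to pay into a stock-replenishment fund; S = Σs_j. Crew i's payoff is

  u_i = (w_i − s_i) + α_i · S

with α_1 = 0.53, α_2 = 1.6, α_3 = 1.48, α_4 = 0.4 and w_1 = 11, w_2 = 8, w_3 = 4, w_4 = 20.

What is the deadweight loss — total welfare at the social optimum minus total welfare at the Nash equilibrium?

∂u_i/∂s_i = α_i − 1, so crew i contributes w_i if α_i > 1, else 0.
α_i > 1 for i ∈ {2, 3}; NE contributions (0, 8, 4, 0), S = 12.
W^NE = Σw_i − S^NE + (Σα_i)·S^NE = 43 + 3.01·12 = 79.12.
Planner: ∂(Σu_j)/∂s_i = Σα_j − 1 = 3.01 > 0, so everyone contributes w_i; S^SO = 43, W^SO = 43 + 3.01·43 = 172.43.
Deadweight loss = 93.31.

93.31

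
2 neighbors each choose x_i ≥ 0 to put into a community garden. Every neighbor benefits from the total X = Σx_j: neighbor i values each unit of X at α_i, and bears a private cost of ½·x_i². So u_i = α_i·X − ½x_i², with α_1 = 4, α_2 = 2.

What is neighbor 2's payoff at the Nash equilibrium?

Neighbor i's FOC: ∂u_i/∂x_i = α_i − x_i = 0, so x_i* = α_i.
NE contributions = (4, 2); X = 6.
u_2 = α_2·X − ½·(x_2)² = 2·6 − ½·2² = 10.

10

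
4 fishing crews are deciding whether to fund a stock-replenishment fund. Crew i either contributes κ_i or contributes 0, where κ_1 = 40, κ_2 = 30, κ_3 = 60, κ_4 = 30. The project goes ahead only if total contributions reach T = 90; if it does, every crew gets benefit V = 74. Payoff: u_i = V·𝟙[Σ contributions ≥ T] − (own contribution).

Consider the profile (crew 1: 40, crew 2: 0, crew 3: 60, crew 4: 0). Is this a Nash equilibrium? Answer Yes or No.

Yes

Total = 100 ≥ 90: provided.
Crew 1 (pledges 40, payoff 34): dropping to 0 → total 60, payoff 0. No gain.
Crew 2 (pledges 0, payoff 74): pledging 30 → total 130, payoff 44. No gain.
Crew 3 (pledges 60, payoff 14): dropping to 0 → total 40, payoff 0. No gain.
Crew 4 (pledges 0, payoff 74): pledging 30 → total 130, payoff 44. No gain.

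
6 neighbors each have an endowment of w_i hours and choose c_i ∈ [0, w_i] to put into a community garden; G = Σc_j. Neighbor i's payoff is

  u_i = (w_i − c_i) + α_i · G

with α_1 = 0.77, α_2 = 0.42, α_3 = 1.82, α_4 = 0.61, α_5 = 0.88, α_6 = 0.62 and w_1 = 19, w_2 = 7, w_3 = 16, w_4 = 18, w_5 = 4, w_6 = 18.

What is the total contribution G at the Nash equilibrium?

16

∂u_i/∂c_i = α_i − 1, so neighbor i contributes w_i if α_i > 1, else 0.
α_i > 1 for i ∈ {3}; NE contributions (0, 0, 16, 0, 0, 0), G = 16.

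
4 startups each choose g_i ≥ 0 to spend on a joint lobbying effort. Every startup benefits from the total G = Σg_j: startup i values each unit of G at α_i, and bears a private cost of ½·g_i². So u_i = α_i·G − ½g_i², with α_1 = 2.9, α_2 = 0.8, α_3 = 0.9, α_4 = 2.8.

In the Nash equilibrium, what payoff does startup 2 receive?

Startup i's FOC: ∂u_i/∂g_i = α_i − g_i = 0, so g_i* = α_i.
NE contributions = (2.9, 0.8, 0.9, 2.8); G = 7.4.
u_2 = α_2·G − ½·(g_2)² = 0.8·7.4 − ½·0.8² = 5.6.

5.6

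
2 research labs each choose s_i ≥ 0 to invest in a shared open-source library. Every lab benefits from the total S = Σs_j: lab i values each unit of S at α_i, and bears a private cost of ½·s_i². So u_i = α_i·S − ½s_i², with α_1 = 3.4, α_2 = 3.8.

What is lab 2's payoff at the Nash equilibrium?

Lab i's FOC: ∂u_i/∂s_i = α_i − s_i = 0, so s_i* = α_i.
NE contributions = (3.4, 3.8); S = 7.2.
u_2 = α_2·S − ½·(s_2)² = 3.8·7.2 − ½·3.8² = 20.14.

20.14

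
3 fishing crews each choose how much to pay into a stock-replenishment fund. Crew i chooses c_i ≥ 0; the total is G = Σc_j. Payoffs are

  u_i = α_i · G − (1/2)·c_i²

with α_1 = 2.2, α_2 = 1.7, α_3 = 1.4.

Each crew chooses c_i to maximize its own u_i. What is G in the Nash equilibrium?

Crew i's FOC: ∂u_i/∂c_i = α_i − c_i = 0, so c_i* = α_i.
NE contributions = (2.2, 1.7, 1.4); G = 5.3.

5.3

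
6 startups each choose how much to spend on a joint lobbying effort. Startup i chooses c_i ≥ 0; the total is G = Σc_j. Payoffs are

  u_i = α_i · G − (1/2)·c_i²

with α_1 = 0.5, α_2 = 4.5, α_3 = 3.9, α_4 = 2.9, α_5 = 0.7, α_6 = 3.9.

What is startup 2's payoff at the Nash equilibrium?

63.675

Startup i's FOC: ∂u_i/∂c_i = α_i − c_i = 0, so c_i* = α_i.
NE contributions = (0.5, 4.5, 3.9, 2.9, 0.7, 3.9); G = 16.4.
u_2 = α_2·G − ½·(c_2)² = 4.5·16.4 − ½·4.5² = 63.675.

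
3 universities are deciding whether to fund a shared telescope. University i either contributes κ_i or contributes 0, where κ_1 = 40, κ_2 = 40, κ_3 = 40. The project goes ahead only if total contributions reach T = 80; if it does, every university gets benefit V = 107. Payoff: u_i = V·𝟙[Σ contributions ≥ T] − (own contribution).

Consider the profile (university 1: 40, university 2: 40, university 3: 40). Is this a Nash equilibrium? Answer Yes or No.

Total = 120 ≥ 80: provided.
University 1 (pledges 40, payoff 67): dropping to 0 → total 80, payoff 107. Profitable deviation.

No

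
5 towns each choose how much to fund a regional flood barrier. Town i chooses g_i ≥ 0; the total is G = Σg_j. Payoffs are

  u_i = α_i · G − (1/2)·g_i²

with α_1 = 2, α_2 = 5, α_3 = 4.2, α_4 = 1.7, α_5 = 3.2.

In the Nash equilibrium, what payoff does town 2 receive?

68

Town i's FOC: ∂u_i/∂g_i = α_i − g_i = 0, so g_i* = α_i.
NE contributions = (2, 5, 4.2, 1.7, 3.2); G = 16.1.
u_2 = α_2·G − ½·(g_2)² = 5·16.1 − ½·5² = 68.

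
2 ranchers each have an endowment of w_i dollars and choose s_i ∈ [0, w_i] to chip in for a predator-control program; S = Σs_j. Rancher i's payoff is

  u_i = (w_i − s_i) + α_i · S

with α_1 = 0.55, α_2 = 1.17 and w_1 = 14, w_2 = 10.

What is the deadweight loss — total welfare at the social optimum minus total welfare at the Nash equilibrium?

∂u_i/∂s_i = α_i − 1, so rancher i contributes w_i if α_i > 1, else 0.
α_i > 1 for i ∈ {2}; NE contributions (0, 10), S = 10.
W^NE = Σw_i − S^NE + (Σα_i)·S^NE = 24 + 0.72·10 = 31.2.
Planner: ∂(Σu_j)/∂s_i = Σα_j − 1 = 0.72 > 0, so everyone contributes w_i; S^SO = 24, W^SO = 24 + 0.72·24 = 41.28.
Deadweight loss = 10.08.

10.08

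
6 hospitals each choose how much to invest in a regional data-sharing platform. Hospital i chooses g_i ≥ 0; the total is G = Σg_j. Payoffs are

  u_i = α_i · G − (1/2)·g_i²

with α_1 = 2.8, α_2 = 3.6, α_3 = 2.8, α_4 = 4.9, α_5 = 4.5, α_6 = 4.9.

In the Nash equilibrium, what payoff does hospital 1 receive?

61.88

Hospital i's FOC: ∂u_i/∂g_i = α_i − g_i = 0, so g_i* = α_i.
NE contributions = (2.8, 3.6, 2.8, 4.9, 4.5, 4.9); G = 23.5.
u_1 = α_1·G − ½·(g_1)² = 2.8·23.5 − ½·2.8² = 61.88.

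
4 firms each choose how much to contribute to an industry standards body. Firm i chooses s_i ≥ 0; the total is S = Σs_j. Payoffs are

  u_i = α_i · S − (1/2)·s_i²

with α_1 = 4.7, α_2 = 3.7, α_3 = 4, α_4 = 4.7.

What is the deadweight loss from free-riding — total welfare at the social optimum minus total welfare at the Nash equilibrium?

Firm i's FOC: ∂u_i/∂s_i = α_i − s_i = 0, so s_i* = α_i.
NE contributions = (4.7, 3.7, 4, 4.7); S = 17.1.
W^NE = (Σα)·S − ½Σα_i² = 17.1² − ½·73.87 = 255.475.
Planner sets s_i = Σα_j = 17.1 for every i, so S^SO = 4·17.1 = 68.4.
W^SO = (Σα)·S^SO − ½·4·(Σα)² = (4/2)·17.1² = 584.82.
Deadweight loss = W^SO − W^NE = 329.345.

329.345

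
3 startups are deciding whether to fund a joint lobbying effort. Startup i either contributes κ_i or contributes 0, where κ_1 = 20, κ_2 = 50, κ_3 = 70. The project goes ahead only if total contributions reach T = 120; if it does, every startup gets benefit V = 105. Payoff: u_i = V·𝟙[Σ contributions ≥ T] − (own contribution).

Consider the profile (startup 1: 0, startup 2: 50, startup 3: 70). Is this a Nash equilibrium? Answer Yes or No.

Total = 120 ≥ 120: provided.
Startup 1 (pledges 0, payoff 105): pledging 20 → total 140, payoff 85. No gain.
Startup 2 (pledges 50, payoff 55): dropping to 0 → total 70, payoff 0. No gain.
Startup 3 (pledges 70, payoff 35): dropping to 0 → total 50, payoff 0. No gain.

Yes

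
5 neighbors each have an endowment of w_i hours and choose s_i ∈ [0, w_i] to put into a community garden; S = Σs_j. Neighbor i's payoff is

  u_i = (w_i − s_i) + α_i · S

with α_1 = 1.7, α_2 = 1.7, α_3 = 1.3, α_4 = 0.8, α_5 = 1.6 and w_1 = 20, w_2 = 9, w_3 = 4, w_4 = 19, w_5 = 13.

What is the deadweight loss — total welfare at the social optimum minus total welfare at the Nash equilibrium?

∂u_i/∂s_i = α_i − 1, so neighbor i contributes w_i if α_i > 1, else 0.
α_i > 1 for i ∈ {1, 2, 3, 5}; NE contributions (20, 9, 4, 0, 13), S = 46.
W^NE = Σw_i − S^NE + (Σα_i)·S^NE = 65 + 6.1·46 = 345.6.
Planner: ∂(Σu_j)/∂s_i = Σα_j − 1 = 6.1 > 0, so everyone contributes w_i; S^SO = 65, W^SO = 65 + 6.1·65 = 461.5.
Deadweight loss = 115.9.

115.9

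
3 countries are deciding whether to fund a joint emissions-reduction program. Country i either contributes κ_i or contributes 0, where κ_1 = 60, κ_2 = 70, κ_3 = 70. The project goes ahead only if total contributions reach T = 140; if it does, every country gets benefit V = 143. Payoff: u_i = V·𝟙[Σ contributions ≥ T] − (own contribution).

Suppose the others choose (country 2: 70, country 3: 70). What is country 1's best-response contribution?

Others' total = 140 ≥ 140; contributing adds cost 60 for no extra benefit.
Best response: 0.

0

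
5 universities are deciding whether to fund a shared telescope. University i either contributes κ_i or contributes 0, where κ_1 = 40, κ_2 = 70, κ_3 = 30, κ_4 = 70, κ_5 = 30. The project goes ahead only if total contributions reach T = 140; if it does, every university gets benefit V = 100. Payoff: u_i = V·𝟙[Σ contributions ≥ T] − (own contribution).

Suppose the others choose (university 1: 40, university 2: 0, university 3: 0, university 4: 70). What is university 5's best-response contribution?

30

Others' total = 110. Contributing 30 brings total to 140 ≥ 140: gain V − κ_5 = 70.
Best response: 30.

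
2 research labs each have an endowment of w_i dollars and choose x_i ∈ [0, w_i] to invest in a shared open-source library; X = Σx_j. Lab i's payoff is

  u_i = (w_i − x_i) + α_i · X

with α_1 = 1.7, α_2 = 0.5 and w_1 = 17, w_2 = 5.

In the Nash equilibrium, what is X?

∂u_i/∂x_i = α_i − 1, so lab i contributes w_i if α_i > 1, else 0.
α_i > 1 for i ∈ {1}; NE contributions (17, 0), X = 17.

17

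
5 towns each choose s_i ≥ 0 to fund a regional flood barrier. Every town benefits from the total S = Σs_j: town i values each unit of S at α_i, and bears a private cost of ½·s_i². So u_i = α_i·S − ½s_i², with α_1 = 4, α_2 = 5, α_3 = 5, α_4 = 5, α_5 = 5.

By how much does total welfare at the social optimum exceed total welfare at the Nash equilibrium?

922

Town i's FOC: ∂u_i/∂s_i = α_i − s_i = 0, so s_i* = α_i.
NE contributions = (4, 5, 5, 5, 5); S = 24.
W^NE = (Σα)·S − ½Σα_i² = 24² − ½·116 = 518.
Planner sets s_i = Σα_j = 24 for every i, so S^SO = 5·24 = 120.
W^SO = (Σα)·S^SO − ½·5·(Σα)² = (5/2)·24² = 1440.
Deadweight loss = W^SO − W^NE = 922.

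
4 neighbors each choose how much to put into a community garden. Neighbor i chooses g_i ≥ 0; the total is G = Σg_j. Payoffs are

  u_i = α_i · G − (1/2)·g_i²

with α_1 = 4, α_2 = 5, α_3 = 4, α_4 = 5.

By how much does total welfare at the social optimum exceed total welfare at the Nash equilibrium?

365

Neighbor i's FOC: ∂u_i/∂g_i = α_i − g_i = 0, so g_i* = α_i.
NE contributions = (4, 5, 4, 5); G = 18.
W^NE = (Σα)·G − ½Σα_i² = 18² − ½·82 = 283.
Planner sets g_i = Σα_j = 18 for every i, so G^SO = 4·18 = 72.
W^SO = (Σα)·G^SO − ½·4·(Σα)² = (4/2)·18² = 648.
Deadweight loss = W^SO − W^NE = 365.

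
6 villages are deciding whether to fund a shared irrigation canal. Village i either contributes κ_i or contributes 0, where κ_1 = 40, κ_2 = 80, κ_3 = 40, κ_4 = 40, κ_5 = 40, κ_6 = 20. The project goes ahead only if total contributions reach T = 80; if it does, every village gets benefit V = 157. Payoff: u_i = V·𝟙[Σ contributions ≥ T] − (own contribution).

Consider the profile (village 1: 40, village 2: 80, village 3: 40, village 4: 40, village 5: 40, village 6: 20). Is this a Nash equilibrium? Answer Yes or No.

Total = 260 ≥ 80: provided.
Village 1 (pledges 40, payoff 117): dropping to 0 → total 220, payoff 157. Profitable deviation.

No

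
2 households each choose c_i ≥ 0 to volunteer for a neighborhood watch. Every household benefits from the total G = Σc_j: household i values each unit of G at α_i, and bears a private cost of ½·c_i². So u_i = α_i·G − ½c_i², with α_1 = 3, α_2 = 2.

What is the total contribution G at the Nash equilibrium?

5

Household i's FOC: ∂u_i/∂c_i = α_i − c_i = 0, so c_i* = α_i.
NE contributions = (3, 2); G = 5.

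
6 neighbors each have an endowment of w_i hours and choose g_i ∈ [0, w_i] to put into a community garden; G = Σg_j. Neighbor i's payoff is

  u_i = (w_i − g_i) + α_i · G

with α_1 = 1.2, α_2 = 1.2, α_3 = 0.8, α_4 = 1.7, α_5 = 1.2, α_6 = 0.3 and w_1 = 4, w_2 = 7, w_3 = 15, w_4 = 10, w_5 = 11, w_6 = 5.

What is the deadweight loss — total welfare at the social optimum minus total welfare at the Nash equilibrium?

∂u_i/∂g_i = α_i − 1, so neighbor i contributes w_i if α_i > 1, else 0.
α_i > 1 for i ∈ {1, 2, 4, 5}; NE contributions (4, 7, 0, 10, 11, 0), G = 32.
W^NE = Σw_i − G^NE + (Σα_i)·G^NE = 52 + 5.4·32 = 224.8.
Planner: ∂(Σu_j)/∂g_i = Σα_j − 1 = 5.4 > 0, so everyone contributes w_i; G^SO = 52, W^SO = 52 + 5.4·52 = 332.8.
Deadweight loss = 108.

108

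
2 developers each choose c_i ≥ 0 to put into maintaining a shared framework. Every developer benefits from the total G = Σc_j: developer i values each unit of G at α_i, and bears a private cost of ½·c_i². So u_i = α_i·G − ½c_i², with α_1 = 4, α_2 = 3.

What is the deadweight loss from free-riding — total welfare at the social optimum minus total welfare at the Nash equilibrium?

Developer i's FOC: ∂u_i/∂c_i = α_i − c_i = 0, so c_i* = α_i.
NE contributions = (4, 3); G = 7.
W^NE = (Σα)·G − ½Σα_i² = 7² − ½·25 = 36.5.
Planner sets c_i = Σα_j = 7 for every i, so G^SO = 2·7 = 14.
W^SO = (Σα)·G^SO − ½·2·(Σα)² = (2/2)·7² = 49.
Deadweight loss = W^SO − W^NE = 12.5.

12.5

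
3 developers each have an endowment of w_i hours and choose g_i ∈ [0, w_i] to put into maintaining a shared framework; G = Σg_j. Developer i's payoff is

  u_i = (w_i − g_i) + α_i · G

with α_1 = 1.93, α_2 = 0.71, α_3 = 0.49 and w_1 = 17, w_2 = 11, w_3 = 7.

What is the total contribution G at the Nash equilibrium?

∂u_i/∂g_i = α_i − 1, so developer i contributes w_i if α_i > 1, else 0.
α_i > 1 for i ∈ {1}; NE contributions (17, 0, 0), G = 17.

17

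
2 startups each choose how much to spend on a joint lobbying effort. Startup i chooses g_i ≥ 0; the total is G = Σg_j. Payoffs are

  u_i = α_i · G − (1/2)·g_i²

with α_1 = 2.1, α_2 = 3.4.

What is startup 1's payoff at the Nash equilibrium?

Startup i's FOC: ∂u_i/∂g_i = α_i − g_i = 0, so g_i* = α_i.
NE contributions = (2.1, 3.4); G = 5.5.
u_1 = α_1·G − ½·(g_1)² = 2.1·5.5 − ½·2.1² = 9.345.

9.345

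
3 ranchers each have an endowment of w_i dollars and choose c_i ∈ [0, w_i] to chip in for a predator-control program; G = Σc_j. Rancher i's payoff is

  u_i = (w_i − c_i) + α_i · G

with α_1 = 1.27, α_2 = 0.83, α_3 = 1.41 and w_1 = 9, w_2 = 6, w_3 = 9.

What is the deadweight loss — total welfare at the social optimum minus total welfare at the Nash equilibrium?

15.06

∂u_i/∂c_i = α_i − 1, so rancher i contributes w_i if α_i > 1, else 0.
α_i > 1 for i ∈ {1, 3}; NE contributions (9, 0, 9), G = 18.
W^NE = Σw_i − G^NE + (Σα_i)·G^NE = 24 + 2.51·18 = 69.18.
Planner: ∂(Σu_j)/∂c_i = Σα_j − 1 = 2.51 > 0, so everyone contributes w_i; G^SO = 24, W^SO = 24 + 2.51·24 = 84.24.
Deadweight loss = 15.06.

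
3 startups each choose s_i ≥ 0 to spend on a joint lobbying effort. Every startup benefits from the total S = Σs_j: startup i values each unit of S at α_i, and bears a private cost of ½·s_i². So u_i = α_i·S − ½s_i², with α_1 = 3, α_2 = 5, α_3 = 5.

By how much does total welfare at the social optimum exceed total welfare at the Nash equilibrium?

114

Startup i's FOC: ∂u_i/∂s_i = α_i − s_i = 0, so s_i* = α_i.
NE contributions = (3, 5, 5); S = 13.
W^NE = (Σα)·S − ½Σα_i² = 13² − ½·59 = 139.5.
Planner sets s_i = Σα_j = 13 for every i, so S^SO = 3·13 = 39.
W^SO = (Σα)·S^SO − ½·3·(Σα)² = (3/2)·13² = 253.5.
Deadweight loss = W^SO − W^NE = 114.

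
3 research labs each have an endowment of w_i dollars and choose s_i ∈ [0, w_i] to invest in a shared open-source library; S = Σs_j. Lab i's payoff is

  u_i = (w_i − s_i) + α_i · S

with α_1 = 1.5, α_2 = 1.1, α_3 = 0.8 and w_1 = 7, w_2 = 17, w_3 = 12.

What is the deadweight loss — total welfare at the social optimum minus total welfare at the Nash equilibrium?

28.8

∂u_i/∂s_i = α_i − 1, so lab i contributes w_i if α_i > 1, else 0.
α_i > 1 for i ∈ {1, 2}; NE contributions (7, 17, 0), S = 24.
W^NE = Σw_i − S^NE + (Σα_i)·S^NE = 36 + 2.4·24 = 93.6.
Planner: ∂(Σu_j)/∂s_i = Σα_j − 1 = 2.4 > 0, so everyone contributes w_i; S^SO = 36, W^SO = 36 + 2.4·36 = 122.4.
Deadweight loss = 28.8.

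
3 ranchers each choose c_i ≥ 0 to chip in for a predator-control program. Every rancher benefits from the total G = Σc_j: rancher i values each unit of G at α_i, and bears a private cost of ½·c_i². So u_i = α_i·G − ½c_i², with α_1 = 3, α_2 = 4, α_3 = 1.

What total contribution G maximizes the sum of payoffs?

24

Planner FOC: ∂(Σu_j)/∂c_i = (Σα_j) − c_i = 0, so c_i^SO = Σα_j = 8 for every i; G^SO = 24.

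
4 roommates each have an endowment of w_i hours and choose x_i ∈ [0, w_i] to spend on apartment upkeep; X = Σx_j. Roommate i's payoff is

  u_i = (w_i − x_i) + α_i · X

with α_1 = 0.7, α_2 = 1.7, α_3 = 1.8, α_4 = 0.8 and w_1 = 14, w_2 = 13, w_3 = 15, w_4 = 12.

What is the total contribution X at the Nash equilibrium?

28

∂u_i/∂x_i = α_i − 1, so roommate i contributes w_i if α_i > 1, else 0.
α_i > 1 for i ∈ {2, 3}; NE contributions (0, 13, 15, 0), X = 28.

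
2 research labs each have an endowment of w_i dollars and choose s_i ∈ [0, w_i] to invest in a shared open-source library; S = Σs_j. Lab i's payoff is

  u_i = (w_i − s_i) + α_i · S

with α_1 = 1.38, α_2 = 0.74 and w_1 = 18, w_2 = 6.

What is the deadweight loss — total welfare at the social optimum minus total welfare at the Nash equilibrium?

6.72

∂u_i/∂s_i = α_i − 1, so lab i contributes w_i if α_i > 1, else 0.
α_i > 1 for i ∈ {1}; NE contributions (18, 0), S = 18.
W^NE = Σw_i − S^NE + (Σα_i)·S^NE = 24 + 1.12·18 = 44.16.
Planner: ∂(Σu_j)/∂s_i = Σα_j − 1 = 1.12 > 0, so everyone contributes w_i; S^SO = 24, W^SO = 24 + 1.12·24 = 50.88.
Deadweight loss = 6.72.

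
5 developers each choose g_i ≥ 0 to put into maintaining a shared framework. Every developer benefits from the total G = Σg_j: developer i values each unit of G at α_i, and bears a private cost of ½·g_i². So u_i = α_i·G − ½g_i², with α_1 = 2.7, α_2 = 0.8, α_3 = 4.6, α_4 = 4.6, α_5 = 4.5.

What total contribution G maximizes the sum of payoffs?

Planner FOC: ∂(Σu_j)/∂g_i = (Σα_j) − g_i = 0, so g_i^SO = Σα_j = 17.2 for every i; G^SO = 86.

86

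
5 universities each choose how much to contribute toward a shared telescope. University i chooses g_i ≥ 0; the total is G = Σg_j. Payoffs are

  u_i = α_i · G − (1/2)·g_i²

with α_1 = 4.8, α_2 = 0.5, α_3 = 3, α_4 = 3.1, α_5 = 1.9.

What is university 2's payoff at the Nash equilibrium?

University i's FOC: ∂u_i/∂g_i = α_i − g_i = 0, so g_i* = α_i.
NE contributions = (4.8, 0.5, 3, 3.1, 1.9); G = 13.3.
u_2 = α_2·G − ½·(g_2)² = 0.5·13.3 − ½·0.5² = 6.525.

6.525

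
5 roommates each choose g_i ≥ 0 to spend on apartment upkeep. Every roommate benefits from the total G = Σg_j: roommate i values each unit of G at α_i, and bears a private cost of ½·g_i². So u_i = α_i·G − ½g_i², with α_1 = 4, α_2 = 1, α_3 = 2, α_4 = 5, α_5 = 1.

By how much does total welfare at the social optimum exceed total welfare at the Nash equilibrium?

Roommate i's FOC: ∂u_i/∂g_i = α_i − g_i = 0, so g_i* = α_i.
NE contributions = (4, 1, 2, 5, 1); G = 13.
W^NE = (Σα)·G − ½Σα_i² = 13² − ½·47 = 145.5.
Planner sets g_i = Σα_j = 13 for every i, so G^SO = 5·13 = 65.
W^SO = (Σα)·G^SO − ½·5·(Σα)² = (5/2)·13² = 422.5.
Deadweight loss = W^SO − W^NE = 277.

277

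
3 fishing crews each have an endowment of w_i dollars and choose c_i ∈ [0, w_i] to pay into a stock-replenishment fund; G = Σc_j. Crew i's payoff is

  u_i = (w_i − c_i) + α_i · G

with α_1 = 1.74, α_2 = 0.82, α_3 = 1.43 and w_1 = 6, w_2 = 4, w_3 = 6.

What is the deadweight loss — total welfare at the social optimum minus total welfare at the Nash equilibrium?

∂u_i/∂c_i = α_i − 1, so crew i contributes w_i if α_i > 1, else 0.
α_i > 1 for i ∈ {1, 3}; NE contributions (6, 0, 6), G = 12.
W^NE = Σw_i − G^NE + (Σα_i)·G^NE = 16 + 2.99·12 = 51.88.
Planner: ∂(Σu_j)/∂c_i = Σα_j − 1 = 2.99 > 0, so everyone contributes w_i; G^SO = 16, W^SO = 16 + 2.99·16 = 63.84.
Deadweight loss = 11.96.

11.96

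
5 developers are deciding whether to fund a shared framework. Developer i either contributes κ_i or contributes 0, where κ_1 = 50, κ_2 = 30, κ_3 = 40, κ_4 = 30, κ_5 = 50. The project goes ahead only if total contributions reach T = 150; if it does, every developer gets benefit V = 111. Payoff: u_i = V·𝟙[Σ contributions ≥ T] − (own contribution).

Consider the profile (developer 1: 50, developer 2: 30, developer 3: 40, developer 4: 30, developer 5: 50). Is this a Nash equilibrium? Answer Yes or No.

Total = 200 ≥ 150: provided.
Developer 1 (pledges 50, payoff 61): dropping to 0 → total 150, payoff 111. Profitable deviation.

No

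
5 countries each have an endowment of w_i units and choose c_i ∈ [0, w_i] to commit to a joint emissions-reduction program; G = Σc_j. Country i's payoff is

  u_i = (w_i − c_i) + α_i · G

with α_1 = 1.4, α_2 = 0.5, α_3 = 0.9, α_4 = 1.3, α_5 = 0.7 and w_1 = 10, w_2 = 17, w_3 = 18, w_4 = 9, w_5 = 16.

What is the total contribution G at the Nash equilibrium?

∂u_i/∂c_i = α_i − 1, so country i contributes w_i if α_i > 1, else 0.
α_i > 1 for i ∈ {1, 4}; NE contributions (10, 0, 0, 9, 0), G = 19.

19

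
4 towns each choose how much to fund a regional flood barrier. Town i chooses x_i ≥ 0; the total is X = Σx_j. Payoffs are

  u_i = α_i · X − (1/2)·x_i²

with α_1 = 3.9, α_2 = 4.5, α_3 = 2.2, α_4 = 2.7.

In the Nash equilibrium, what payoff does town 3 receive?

Town i's FOC: ∂u_i/∂x_i = α_i − x_i = 0, so x_i* = α_i.
NE contributions = (3.9, 4.5, 2.2, 2.7); X = 13.3.
u_3 = α_3·X − ½·(x_3)² = 2.2·13.3 − ½·2.2² = 26.84.

26.84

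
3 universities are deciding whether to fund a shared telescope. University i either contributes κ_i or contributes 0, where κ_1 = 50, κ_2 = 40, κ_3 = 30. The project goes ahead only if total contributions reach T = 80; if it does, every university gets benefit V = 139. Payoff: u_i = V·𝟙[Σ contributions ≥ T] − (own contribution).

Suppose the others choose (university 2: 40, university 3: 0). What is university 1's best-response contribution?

50

Others' total = 40. Contributing 50 brings total to 90 ≥ 80: gain V − κ_1 = 89.
Best response: 50.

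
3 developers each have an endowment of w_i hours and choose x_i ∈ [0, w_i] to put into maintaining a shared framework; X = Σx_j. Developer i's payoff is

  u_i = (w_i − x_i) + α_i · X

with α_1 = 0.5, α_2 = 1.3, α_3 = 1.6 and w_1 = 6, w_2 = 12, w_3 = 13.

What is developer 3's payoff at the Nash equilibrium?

∂u_i/∂x_i = α_i − 1, so developer i contributes w_i if α_i > 1, else 0.
α_i > 1 for i ∈ {2, 3}; NE contributions (0, 12, 13), X = 25.
u_3 = (13 − 13) + 1.6·25 = 40.

40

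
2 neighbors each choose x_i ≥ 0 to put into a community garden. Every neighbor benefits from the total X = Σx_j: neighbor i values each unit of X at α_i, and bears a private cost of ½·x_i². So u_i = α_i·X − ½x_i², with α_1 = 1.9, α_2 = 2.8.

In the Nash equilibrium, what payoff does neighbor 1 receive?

Neighbor i's FOC: ∂u_i/∂x_i = α_i − x_i = 0, so x_i* = α_i.
NE contributions = (1.9, 2.8); X = 4.7.
u_1 = α_1·X − ½·(x_1)² = 1.9·4.7 − ½·1.9² = 7.125.

7.125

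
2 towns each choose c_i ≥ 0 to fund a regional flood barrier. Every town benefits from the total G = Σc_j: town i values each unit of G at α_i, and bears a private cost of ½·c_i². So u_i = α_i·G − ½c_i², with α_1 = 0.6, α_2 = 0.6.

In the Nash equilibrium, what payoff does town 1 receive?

0.54

Town i's FOC: ∂u_i/∂c_i = α_i − c_i = 0, so c_i* = α_i.
NE contributions = (0.6, 0.6); G = 1.2.
u_1 = α_1·G − ½·(c_1)² = 0.6·1.2 − ½·0.6² = 0.54.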